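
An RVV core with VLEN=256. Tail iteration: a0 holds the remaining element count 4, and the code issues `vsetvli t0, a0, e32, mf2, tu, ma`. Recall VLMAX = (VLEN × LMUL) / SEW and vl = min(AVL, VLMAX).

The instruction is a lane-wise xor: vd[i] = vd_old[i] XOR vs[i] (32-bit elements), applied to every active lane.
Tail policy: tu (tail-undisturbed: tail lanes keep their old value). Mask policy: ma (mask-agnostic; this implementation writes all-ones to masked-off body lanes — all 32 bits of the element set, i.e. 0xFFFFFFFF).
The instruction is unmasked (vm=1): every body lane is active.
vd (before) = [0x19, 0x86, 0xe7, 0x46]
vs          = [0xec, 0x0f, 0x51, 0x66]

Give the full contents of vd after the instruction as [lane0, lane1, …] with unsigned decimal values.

VLMAX = VLEN×LMUL/SEW = 256×1/2/32 = 4
vl = min(AVL, VLMAX) = min(4, 4) = 4
  i=0: xor(0x19,0xec) → 245
  i=1: xor(0x86,0x0f) → 137
  i=2: xor(0xe7,0x51) → 182
  i=3: xor(0x46,0x66) → 32

vd = [245, 137, 182, 32]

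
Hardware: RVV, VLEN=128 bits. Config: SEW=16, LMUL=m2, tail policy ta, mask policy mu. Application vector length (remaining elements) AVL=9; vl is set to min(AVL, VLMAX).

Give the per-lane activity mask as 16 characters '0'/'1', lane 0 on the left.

VLMAX = (128 × 2) / 16 = 16 lanes
vl ← min(9, 16) = 9
bits (lane 0 leftmost): 1111111110000000

predicate = 1111111110000000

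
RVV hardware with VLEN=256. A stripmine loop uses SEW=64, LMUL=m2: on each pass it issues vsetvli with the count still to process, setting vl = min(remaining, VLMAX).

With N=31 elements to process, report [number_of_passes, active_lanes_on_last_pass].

VLMAX = (256 × 2) / 64 = 8 lanes
31 elements at 8/iter → 4 passes, remainder 7 on the last

[iterations, last_vl] = [4, 7]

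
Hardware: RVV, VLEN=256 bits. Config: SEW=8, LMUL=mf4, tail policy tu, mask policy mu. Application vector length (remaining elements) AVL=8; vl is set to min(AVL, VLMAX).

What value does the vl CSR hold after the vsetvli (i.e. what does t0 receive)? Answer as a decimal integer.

vl = 8

lanes per group: 256·1/4/8 = 8
vl = min(AVL, VLMAX) = min(8, 8) = 8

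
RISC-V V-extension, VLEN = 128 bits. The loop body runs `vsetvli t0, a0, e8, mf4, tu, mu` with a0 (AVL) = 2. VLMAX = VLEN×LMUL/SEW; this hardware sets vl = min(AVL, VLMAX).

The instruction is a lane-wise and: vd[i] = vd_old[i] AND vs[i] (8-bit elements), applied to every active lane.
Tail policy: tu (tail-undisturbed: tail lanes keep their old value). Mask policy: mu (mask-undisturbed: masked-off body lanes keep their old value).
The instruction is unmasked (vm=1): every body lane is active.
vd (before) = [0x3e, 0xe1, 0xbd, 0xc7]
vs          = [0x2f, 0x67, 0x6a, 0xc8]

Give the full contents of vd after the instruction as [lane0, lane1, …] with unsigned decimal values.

vd = [46, 97, 189, 199]

VLMAX = (128 × 1/4) / 8 = 4 lanes
vl ← min(2, 4) = 2
  i=0: and(0x3e,0x2f) → 46
  i=1: and(0xe1,0x67) → 97
  i=2: tail/keep → 189
  i=3: tail/keep → 199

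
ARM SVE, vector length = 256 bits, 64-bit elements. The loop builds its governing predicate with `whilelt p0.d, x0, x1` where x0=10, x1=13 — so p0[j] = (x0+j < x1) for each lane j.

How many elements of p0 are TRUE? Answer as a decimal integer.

lane count: 256 div 64 = 4
active while 10+j < 13, i.e. j ∈ [0,3) capped at 4 ⇒ 3

vl = 3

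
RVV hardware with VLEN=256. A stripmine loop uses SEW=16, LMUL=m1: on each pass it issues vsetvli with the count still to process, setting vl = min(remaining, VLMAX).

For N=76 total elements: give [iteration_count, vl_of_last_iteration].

VLMAX = (256 × 1) / 16 = 16 lanes
76 elements at 16/iter → 5 passes, remainder 12 on the last

[iterations, last_vl] = [5, 12]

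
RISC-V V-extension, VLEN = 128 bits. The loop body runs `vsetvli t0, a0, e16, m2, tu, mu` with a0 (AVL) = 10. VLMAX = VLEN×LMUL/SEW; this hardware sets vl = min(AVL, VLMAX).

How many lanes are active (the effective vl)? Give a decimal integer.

VLMAX = VLEN×LMUL/SEW = 128×2/16 = 16
AVL=10 ≤ VLMAX=16, so vl = 10

vl = 10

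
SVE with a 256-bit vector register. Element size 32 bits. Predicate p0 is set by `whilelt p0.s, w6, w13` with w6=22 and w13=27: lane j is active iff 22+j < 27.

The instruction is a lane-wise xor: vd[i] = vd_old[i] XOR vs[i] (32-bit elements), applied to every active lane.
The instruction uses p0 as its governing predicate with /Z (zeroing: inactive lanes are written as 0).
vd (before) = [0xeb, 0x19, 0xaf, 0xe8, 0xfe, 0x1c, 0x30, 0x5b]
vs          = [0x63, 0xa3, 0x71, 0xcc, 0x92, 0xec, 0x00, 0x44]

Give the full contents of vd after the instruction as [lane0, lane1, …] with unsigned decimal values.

vd = [136, 186, 222, 36, 108, 0, 0, 0]

register lanes = 256/32 = 8
whilelt: lane j active iff 22+j < 27 → j < 5 → 5 active
vd[0] xor(0xeb,0x63) -> 0x88
vd[1] xor(0x19,0xa3) -> 0xba
vd[2] xor(0xaf,0x71) -> 0xde
vd[3] xor(0xe8,0xcc) -> 0x24
vd[4] xor(0xfe,0x92) -> 0x6c
vd[5] tail/zero -> 0x00
vd[6] tail/zero -> 0x00
vd[7] tail/zero -> 0x00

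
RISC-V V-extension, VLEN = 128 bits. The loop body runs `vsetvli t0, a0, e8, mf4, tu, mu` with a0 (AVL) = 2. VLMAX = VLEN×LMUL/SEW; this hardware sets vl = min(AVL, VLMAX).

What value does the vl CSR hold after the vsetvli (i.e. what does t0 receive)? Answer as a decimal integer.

VLMAX = (128 × 1/4) / 8 = 4 lanes
AVL=2 ≤ VLMAX=4, so vl = 2

vl = 2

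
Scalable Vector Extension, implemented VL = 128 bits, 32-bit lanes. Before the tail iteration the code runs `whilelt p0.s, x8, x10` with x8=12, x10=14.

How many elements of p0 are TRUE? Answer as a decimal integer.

vl = 2

register lanes = 128/32 = 4
active while 12+j < 14, i.e. j ∈ [0,2) capped at 4 ⇒ 2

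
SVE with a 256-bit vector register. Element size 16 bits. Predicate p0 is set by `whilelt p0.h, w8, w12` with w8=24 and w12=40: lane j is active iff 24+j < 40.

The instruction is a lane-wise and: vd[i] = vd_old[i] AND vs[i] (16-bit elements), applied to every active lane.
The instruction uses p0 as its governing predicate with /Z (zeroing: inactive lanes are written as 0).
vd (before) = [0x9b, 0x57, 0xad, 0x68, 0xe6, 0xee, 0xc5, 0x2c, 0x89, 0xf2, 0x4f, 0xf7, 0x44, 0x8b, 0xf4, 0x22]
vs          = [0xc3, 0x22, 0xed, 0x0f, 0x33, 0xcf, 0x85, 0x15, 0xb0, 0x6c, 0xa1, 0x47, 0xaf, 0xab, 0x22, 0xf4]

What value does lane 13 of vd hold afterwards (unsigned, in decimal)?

256-bit reg / 16-bit elem → 16 lanes
active while 24+j < 40, i.e. j ∈ [0,16) capped at 16 ⇒ 16
[0] and(0x9b,0xc3) = 0x83
[1] and(0x57,0x22) = 0x02
[2] and(0xad,0xed) = 0xad
[3] and(0x68,0x0f) = 0x08
[4] and(0xe6,0x33) = 0x22
[5] and(0xee,0xcf) = 0xce
[6] and(0xc5,0x85) = 0x85
[7] and(0x2c,0x15) = 0x04
[8] and(0x89,0xb0) = 0x80
[9] and(0xf2,0x6c) = 0x60
[10] and(0x4f,0xa1) = 0x01
[11] and(0xf7,0x47) = 0x47
[12] and(0x44,0xaf) = 0x04
[13] and(0x8b,0xab) = 0x8b
[14] and(0xf4,0x22) = 0x20
[15] and(0x22,0xf4) = 0x20

vd[13] = 139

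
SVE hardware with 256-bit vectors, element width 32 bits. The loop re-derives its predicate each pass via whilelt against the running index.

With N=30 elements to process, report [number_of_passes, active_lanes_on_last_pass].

[iterations, last_vl] = [4, 6]

register lanes = 256/32 = 8
30 elements at 8/iter → 4 passes, remainder 6 on the last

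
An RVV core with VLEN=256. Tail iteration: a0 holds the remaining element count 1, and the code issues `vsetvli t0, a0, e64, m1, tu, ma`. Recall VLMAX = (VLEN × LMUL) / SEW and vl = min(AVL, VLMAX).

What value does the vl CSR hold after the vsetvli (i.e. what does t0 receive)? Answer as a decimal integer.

VLMAX = (256 × 1) / 64 = 4 lanes
AVL=1 ≤ VLMAX=4, so vl = 1

vl = 1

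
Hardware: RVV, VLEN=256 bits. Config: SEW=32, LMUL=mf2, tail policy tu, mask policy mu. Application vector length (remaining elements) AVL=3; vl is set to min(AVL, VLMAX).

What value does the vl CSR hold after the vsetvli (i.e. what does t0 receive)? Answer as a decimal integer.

vl = 3

VLMAX = (256 × 1/2) / 32 = 4 lanes
vl = min(AVL, VLMAX) = min(3, 4) = 3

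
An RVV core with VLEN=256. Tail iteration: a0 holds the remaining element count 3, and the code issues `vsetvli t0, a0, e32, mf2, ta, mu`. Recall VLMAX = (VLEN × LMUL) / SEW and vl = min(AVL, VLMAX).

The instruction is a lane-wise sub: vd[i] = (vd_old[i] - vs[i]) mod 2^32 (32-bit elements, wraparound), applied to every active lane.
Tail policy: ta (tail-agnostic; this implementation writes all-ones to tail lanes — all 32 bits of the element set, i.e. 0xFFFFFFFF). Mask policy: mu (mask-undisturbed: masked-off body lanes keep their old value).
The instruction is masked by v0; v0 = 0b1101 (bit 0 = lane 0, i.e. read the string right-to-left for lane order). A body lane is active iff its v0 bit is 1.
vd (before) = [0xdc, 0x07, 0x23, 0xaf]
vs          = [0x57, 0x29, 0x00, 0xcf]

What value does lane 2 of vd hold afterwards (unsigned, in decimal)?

VLMAX = VLEN×LMUL/SEW = 256×1/2/32 = 4
vl = min(AVL, VLMAX) = min(3, 4) = 3
  i=0: sub(0xdc,0x57) → 133
  i=1: mask-off/keep → 7
  i=2: sub(0x23,0x00) → 35
  i=3: tail/ones → 4294967295

vd[2] = 35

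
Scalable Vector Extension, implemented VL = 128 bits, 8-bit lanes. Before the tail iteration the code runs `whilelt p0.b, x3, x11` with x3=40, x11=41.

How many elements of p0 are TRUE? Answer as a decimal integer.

128-bit reg / 8-bit elem → 16 lanes
p0[j] = (40+j < 41); true for j=0..0 → 1 lanes set

vl = 1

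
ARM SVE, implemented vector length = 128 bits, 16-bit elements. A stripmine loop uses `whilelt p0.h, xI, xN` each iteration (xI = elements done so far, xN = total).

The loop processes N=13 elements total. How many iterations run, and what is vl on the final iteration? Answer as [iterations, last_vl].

register lanes = 128/16 = 8
13 elements at 8/iter → 2 passes, remainder 5 on the last

[iterations, last_vl] = [2, 5]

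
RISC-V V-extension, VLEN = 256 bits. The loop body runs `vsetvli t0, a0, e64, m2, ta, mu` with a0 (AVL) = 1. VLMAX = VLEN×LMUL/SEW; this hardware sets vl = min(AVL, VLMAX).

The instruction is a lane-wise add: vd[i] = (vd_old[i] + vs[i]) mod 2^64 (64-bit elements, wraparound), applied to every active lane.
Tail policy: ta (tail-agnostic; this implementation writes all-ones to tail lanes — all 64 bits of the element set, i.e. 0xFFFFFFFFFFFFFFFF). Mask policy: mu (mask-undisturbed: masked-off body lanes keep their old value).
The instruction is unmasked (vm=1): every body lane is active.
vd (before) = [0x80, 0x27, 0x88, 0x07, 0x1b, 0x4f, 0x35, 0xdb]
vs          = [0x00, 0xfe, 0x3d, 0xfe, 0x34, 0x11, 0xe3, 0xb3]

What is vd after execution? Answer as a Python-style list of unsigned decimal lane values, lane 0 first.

vd = [128, 18446744073709551615, 18446744073709551615, 18446744073709551615, 18446744073709551615, 18446744073709551615, 18446744073709551615, 18446744073709551615]

VLMAX = (256 × 2) / 64 = 8 lanes
AVL=1 ≤ VLMAX=8, so vl = 1
[0] add(0x80,0x00) = 0x80
[1] tail/ones = 0xffffffffffffffff
[2] tail/ones = 0xffffffffffffffff
[3] tail/ones = 0xffffffffffffffff
[4] tail/ones = 0xffffffffffffffff
[5] tail/ones = 0xffffffffffffffff
[6] tail/ones = 0xffffffffffffffff
[7] tail/ones = 0xffffffffffffffff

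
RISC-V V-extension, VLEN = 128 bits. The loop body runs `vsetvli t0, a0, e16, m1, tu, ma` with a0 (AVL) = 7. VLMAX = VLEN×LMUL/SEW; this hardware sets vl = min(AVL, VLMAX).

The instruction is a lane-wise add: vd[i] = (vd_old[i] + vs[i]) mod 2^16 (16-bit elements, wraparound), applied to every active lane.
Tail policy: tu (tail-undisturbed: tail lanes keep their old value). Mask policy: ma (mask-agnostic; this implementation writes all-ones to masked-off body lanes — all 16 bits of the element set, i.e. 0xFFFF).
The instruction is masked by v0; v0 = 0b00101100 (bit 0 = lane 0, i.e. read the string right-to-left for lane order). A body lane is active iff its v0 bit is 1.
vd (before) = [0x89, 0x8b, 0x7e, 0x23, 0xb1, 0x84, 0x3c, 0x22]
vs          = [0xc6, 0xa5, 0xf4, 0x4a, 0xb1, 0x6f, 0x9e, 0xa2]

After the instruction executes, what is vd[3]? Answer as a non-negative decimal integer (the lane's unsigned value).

vd[3] = 109

lanes per group: 128·1/16 = 8
vl = min(AVL, VLMAX) = min(7, 8) = 7
[0] mask-off/ones = 0xffff
[1] mask-off/ones = 0xffff
[2] add(0x7e,0xf4) = 0x172
[3] add(0x23,0x4a) = 0x6d
[4] mask-off/ones = 0xffff
[5] add(0x84,0x6f) = 0xf3
[6] mask-off/ones = 0xffff
[7] tail/keep = 0x22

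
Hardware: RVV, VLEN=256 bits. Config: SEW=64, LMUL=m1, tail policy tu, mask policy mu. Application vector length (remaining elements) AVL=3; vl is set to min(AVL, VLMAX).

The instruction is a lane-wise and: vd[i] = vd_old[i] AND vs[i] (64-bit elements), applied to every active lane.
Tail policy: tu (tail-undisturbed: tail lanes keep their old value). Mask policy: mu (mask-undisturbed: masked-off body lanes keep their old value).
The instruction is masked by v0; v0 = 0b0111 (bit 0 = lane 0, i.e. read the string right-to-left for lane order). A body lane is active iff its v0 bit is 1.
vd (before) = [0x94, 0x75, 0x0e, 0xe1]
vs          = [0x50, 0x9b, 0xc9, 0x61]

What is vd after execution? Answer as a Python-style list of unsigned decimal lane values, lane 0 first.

VLMAX = VLEN×LMUL/SEW = 256×1/64 = 4
vl = min(AVL, VLMAX) = min(3, 4) = 3
vd[0] and(0x94,0x50) -> 0x10
vd[1] and(0x75,0x9b) -> 0x11
vd[2] and(0x0e,0xc9) -> 0x08
vd[3] tail/keep -> 0xe1

vd = [16, 17, 8, 225]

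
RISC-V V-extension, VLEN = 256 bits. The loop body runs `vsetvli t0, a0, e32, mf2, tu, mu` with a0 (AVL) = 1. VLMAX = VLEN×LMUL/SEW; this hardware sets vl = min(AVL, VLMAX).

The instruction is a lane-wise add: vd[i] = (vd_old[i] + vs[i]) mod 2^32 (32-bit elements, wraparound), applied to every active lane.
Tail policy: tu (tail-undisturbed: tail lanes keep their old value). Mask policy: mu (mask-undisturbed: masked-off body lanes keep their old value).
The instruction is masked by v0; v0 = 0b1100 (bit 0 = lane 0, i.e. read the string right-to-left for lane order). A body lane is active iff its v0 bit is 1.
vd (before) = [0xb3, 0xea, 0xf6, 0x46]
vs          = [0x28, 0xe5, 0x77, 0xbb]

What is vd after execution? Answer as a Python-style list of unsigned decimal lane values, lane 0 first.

VLMAX = VLEN×LMUL/SEW = 256×1/2/32 = 4
vl ← min(1, 4) = 1
[0] mask-off/keep = 0xb3
[1] tail/keep = 0xea
[2] tail/keep = 0xf6
[3] tail/keep = 0x46

vd = [179, 234, 246, 70]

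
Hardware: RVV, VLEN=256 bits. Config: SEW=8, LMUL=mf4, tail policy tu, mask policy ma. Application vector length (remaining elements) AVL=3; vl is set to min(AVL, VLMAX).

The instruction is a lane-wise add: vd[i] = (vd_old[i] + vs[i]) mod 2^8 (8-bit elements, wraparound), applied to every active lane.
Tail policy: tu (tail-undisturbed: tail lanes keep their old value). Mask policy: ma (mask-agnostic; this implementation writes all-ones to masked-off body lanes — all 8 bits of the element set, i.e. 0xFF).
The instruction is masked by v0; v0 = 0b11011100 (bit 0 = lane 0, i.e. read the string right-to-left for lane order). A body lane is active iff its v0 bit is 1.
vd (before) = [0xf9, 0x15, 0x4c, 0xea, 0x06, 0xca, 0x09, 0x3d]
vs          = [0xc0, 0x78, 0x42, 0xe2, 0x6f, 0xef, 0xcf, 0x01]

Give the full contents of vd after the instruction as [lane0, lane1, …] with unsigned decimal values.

vd = [255, 255, 142, 234, 6, 202, 9, 61]

VLMAX = VLEN×LMUL/SEW = 256×1/4/8 = 8
AVL=3 ≤ VLMAX=8, so vl = 3
vd[0] mask-off/ones -> 0xff
vd[1] mask-off/ones -> 0xff
vd[2] add(0x4c,0x42) -> 0x8e
vd[3] tail/keep -> 0xea
vd[4] tail/keep -> 0x06
vd[5] tail/keep -> 0xca
vd[6] tail/keep -> 0x09
vd[7] tail/keep -> 0x3d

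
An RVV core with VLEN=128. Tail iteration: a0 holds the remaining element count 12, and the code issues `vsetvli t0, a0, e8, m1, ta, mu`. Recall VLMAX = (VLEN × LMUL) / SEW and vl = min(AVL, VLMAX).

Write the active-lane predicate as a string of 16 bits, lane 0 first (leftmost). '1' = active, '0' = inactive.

predicate = 1111111111110000

lanes per group: 128·1/8 = 16
vl ← min(12, 16) = 12
bits (lane 0 leftmost): 1111111111110000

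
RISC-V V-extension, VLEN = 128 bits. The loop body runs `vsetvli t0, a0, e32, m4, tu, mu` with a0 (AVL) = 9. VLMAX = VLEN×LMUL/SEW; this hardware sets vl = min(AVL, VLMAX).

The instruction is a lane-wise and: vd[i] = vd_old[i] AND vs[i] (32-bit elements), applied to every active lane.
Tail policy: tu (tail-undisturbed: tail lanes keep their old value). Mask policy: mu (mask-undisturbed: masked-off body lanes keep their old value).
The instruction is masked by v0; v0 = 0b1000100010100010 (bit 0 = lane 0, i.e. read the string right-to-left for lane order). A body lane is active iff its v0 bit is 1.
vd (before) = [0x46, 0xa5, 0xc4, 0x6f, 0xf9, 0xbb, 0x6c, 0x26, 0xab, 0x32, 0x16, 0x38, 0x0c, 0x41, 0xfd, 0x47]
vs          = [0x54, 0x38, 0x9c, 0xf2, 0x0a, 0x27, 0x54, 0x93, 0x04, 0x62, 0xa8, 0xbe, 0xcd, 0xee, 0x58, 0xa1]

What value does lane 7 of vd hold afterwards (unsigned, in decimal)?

vd[7] = 2

VLMAX = VLEN×LMUL/SEW = 128×4/32 = 16
AVL=9 ≤ VLMAX=16, so vl = 9
lane  0: mask-off/keep ⇒ 0x46
lane  1: and(0xa5,0x38) ⇒ 0x20
lane  2: mask-off/keep ⇒ 0xc4
lane  3: mask-off/keep ⇒ 0x6f
lane  4: mask-off/keep ⇒ 0xf9
lane  5: and(0xbb,0x27) ⇒ 0x23
lane  6: mask-off/keep ⇒ 0x6c
lane  7: and(0x26,0x93) ⇒ 0x02
lane  8: mask-off/keep ⇒ 0xab
lane  9: tail/keep ⇒ 0x32
lane 10: tail/keep ⇒ 0x16
lane 11: tail/keep ⇒ 0x38
lane 12: tail/keep ⇒ 0x0c
lane 13: tail/keep ⇒ 0x41
lane 14: tail/keep ⇒ 0xfd
lane 15: tail/keep ⇒ 0x47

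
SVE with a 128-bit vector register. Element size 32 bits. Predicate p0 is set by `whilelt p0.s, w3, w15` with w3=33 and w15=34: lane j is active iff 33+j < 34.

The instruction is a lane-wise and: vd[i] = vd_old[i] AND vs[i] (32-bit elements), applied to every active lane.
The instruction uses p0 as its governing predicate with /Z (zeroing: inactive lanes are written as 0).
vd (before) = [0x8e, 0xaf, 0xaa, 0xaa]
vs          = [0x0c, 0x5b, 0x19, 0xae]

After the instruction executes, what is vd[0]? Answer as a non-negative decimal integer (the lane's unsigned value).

lane count: 128 div 32 = 4
active while 33+j < 34, i.e. j ∈ [0,1) capped at 4 ⇒ 1
vd[0] and(0x8e,0x0c) -> 0x0c
vd[1] tail/zero -> 0x00
vd[2] tail/zero -> 0x00
vd[3] tail/zero -> 0x00

vd[0] = 12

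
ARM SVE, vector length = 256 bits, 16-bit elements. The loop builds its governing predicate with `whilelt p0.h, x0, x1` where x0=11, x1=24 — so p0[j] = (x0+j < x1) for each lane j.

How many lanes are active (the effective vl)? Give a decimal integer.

vl = 13

lane count: 256 div 16 = 16
active while 11+j < 24, i.e. j ∈ [0,13) capped at 16 ⇒ 13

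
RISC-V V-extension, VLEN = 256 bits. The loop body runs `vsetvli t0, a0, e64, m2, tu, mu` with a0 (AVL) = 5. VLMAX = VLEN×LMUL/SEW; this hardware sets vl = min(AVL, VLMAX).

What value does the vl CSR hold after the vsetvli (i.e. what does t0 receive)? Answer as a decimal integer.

VLMAX = (256 × 2) / 64 = 8 lanes
AVL=5 ≤ VLMAX=8, so vl = 5

vl = 5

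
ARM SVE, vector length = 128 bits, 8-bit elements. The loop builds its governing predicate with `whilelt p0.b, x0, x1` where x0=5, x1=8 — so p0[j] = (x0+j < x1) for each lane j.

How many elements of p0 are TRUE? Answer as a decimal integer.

vl = 3

register lanes = 128/8 = 16
p0[j] = (5+j < 8); true for j=0..2 → 3 lanes set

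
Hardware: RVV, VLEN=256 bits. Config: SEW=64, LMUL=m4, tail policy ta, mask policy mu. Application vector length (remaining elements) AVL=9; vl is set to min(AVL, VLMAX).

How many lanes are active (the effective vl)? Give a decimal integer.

vl = 9

VLMAX = (256 × 4) / 64 = 16 lanes
AVL=9 ≤ VLMAX=16, so vl = 9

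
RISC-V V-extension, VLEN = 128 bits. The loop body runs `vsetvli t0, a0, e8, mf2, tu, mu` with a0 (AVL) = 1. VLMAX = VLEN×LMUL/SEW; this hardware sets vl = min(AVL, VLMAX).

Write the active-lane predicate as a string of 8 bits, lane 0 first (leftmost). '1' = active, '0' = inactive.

predicate = 10000000

lanes per group: 128·1/2/8 = 8
AVL=1 ≤ VLMAX=8, so vl = 1
bits (lane 0 leftmost): 10000000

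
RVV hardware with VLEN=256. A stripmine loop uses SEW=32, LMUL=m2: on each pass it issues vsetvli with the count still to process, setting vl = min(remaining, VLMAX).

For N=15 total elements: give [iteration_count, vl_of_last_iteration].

[iterations, last_vl] = [1, 15]

VLMAX = (256 × 2) / 32 = 16 lanes
N=15: ⌈15/16⌉ = 1 iters; last vl = 15 − 0×16 = 15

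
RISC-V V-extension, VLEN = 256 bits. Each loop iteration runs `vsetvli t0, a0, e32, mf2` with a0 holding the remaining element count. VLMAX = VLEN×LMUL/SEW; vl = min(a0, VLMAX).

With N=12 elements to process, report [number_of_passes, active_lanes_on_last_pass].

[iterations, last_vl] = [3, 4]

VLMAX = (256 × 1/2) / 32 = 4 lanes
iterations = ceil(12/4) = 3; final-pass vl = 4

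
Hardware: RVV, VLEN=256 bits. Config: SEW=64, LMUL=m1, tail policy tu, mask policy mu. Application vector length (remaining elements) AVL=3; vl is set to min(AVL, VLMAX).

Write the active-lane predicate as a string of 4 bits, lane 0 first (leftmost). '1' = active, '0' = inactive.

VLMAX = (256 × 1) / 64 = 4 lanes
vl ← min(3, 4) = 3
bits (lane 0 leftmost): 1110

predicate = 1110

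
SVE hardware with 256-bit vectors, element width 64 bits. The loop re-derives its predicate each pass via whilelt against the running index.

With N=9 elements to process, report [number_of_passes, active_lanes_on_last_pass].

[iterations, last_vl] = [3, 1]

register lanes = 256/64 = 4
N=9: ⌈9/4⌉ = 3 iters; last vl = 9 − 2×4 = 1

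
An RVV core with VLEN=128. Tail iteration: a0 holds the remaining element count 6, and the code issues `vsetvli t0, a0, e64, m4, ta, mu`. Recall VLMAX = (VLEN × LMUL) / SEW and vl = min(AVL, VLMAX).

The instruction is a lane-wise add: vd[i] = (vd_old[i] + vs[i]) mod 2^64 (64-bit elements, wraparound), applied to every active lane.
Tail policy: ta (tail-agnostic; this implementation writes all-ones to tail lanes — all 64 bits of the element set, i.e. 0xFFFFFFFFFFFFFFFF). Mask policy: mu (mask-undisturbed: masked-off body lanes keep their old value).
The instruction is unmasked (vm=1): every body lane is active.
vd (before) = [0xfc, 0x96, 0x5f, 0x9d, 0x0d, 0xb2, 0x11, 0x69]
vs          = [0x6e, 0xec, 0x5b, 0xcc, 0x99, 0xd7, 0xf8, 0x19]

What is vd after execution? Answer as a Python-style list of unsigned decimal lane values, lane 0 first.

lanes per group: 128·4/64 = 8
vl ← min(6, 8) = 6
vd[0] add(0xfc,0x6e) -> 0x16a
vd[1] add(0x96,0xec) -> 0x182
vd[2] add(0x5f,0x5b) -> 0xba
vd[3] add(0x9d,0xcc) -> 0x169
vd[4] add(0x0d,0x99) -> 0xa6
vd[5] add(0xb2,0xd7) -> 0x189
vd[6] tail/ones -> 0xffffffffffffffff
vd[7] tail/ones -> 0xffffffffffffffff

vd = [362, 386, 186, 361, 166, 393, 18446744073709551615, 18446744073709551615]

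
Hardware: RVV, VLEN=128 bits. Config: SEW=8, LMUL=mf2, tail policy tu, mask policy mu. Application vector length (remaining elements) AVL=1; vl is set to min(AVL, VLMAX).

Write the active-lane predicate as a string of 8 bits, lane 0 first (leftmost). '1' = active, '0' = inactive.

predicate = 10000000

VLMAX = VLEN×LMUL/SEW = 128×1/2/8 = 8
vl ← min(1, 8) = 1
bits (lane 0 leftmost): 10000000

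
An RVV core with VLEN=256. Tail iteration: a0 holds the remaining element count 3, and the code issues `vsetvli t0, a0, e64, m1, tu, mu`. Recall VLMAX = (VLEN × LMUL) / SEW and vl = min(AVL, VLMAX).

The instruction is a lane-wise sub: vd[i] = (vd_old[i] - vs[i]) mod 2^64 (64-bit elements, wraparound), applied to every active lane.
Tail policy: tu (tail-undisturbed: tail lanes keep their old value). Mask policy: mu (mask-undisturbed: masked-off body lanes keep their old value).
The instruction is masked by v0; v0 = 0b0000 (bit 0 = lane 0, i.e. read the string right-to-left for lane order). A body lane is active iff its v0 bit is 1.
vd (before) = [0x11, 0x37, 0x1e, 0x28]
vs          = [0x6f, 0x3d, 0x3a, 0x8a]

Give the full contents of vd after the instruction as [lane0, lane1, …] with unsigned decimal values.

vd = [17, 55, 30, 40]

VLMAX = (256 × 1) / 64 = 4 lanes
AVL=3 ≤ VLMAX=4, so vl = 3
[0] mask-off/keep = 0x11
[1] mask-off/keep = 0x37
[2] mask-off/keep = 0x1e
[3] tail/keep = 0x28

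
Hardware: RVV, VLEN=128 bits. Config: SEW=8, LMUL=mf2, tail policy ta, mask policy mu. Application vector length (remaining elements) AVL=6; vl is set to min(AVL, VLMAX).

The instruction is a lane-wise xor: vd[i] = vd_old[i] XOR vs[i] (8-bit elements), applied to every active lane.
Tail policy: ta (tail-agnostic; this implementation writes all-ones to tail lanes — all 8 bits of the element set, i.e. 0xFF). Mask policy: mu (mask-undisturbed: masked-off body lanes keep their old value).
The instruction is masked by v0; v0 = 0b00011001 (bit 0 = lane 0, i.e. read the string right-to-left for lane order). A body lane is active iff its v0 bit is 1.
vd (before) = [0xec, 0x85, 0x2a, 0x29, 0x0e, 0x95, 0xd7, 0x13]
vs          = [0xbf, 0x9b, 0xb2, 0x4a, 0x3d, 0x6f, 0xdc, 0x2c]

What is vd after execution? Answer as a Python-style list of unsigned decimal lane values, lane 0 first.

vd = [83, 133, 42, 99, 51, 149, 255, 255]

VLMAX = (128 × 1/2) / 8 = 8 lanes
vl ← min(6, 8) = 6
  i=0: xor(0xec,0xbf) → 83
  i=1: mask-off/keep → 133
  i=2: mask-off/keep → 42
  i=3: xor(0x29,0x4a) → 99
  i=4: xor(0x0e,0x3d) → 51
  i=5: mask-off/keep → 149
  i=6: tail/ones → 255
  i=7: tail/ones → 255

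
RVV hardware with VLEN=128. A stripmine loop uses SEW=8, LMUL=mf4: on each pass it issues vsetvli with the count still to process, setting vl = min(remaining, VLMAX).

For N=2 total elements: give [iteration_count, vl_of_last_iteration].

[iterations, last_vl] = [1, 2]

lanes per group: 128·1/4/8 = 4
2 elements at 4/iter → 1 passes, remainder 2 on the last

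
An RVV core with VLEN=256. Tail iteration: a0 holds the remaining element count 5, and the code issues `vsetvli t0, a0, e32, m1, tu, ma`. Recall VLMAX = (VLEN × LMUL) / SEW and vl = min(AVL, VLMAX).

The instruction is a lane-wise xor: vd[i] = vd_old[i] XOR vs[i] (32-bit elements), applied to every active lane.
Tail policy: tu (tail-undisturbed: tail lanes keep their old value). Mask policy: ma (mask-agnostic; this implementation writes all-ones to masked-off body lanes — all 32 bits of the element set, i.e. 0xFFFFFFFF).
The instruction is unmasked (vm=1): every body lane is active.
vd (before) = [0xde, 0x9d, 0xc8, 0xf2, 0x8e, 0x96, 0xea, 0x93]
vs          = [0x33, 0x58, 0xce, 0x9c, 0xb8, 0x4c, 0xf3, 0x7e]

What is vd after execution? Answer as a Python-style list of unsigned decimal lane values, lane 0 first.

vd = [237, 197, 6, 110, 54, 150, 234, 147]

VLMAX = (256 × 1) / 32 = 8 lanes
AVL=5 ≤ VLMAX=8, so vl = 5
  i=0: xor(0xde,0x33) → 237
  i=1: xor(0x9d,0x58) → 197
  i=2: xor(0xc8,0xce) → 6
  i=3: xor(0xf2,0x9c) → 110
  i=4: xor(0x8e,0xb8) → 54
  i=5: tail/keep → 150
  i=6: tail/keep → 234
  i=7: tail/keep → 147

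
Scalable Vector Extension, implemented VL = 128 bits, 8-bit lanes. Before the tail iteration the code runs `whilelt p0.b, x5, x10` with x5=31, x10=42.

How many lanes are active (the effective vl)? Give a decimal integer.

vl = 11

register lanes = 128/8 = 16
p0[j] = (31+j < 42); true for j=0..10 → 11 lanes set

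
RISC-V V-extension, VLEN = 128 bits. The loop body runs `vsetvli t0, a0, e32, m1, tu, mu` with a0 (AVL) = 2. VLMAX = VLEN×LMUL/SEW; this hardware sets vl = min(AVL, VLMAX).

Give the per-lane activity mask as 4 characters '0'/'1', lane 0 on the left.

lanes per group: 128·1/32 = 4
vl = min(AVL, VLMAX) = min(2, 4) = 2
bits (lane 0 leftmost): 1100

predicate = 1100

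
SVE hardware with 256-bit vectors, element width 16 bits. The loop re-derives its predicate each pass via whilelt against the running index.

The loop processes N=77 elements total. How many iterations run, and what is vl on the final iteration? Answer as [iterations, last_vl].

[iterations, last_vl] = [5, 13]

register lanes = 256/16 = 16
77 elements at 16/iter → 5 passes, remainder 13 on the last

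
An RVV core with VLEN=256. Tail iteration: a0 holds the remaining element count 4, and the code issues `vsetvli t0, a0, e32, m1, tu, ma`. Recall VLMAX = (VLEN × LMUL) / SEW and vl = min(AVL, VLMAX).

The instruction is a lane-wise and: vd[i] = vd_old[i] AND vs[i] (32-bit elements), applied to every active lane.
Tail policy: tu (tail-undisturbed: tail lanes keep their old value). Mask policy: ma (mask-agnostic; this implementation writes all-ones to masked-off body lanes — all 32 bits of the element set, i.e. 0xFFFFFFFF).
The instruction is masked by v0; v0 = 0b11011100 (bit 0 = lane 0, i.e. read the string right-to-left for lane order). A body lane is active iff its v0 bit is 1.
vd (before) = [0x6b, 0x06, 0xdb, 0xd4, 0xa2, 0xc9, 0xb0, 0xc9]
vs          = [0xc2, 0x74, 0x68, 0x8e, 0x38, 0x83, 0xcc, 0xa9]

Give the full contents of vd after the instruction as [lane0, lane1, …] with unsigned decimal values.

lanes per group: 256·1/32 = 8
AVL=4 ≤ VLMAX=8, so vl = 4
[0] mask-off/ones = 0xffffffff
[1] mask-off/ones = 0xffffffff
[2] and(0xdb,0x68) = 0x48
[3] and(0xd4,0x8e) = 0x84
[4] tail/keep = 0xa2
[5] tail/keep = 0xc9
[6] tail/keep = 0xb0
[7] tail/keep = 0xc9

vd = [4294967295, 4294967295, 72, 132, 162, 201, 176, 201]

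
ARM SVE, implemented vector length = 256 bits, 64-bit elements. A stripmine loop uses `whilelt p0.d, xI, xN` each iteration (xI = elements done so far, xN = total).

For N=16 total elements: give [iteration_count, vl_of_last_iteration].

[iterations, last_vl] = [4, 4]

256-bit reg / 64-bit elem → 4 lanes
iterations = ceil(16/4) = 4; final-pass vl = 4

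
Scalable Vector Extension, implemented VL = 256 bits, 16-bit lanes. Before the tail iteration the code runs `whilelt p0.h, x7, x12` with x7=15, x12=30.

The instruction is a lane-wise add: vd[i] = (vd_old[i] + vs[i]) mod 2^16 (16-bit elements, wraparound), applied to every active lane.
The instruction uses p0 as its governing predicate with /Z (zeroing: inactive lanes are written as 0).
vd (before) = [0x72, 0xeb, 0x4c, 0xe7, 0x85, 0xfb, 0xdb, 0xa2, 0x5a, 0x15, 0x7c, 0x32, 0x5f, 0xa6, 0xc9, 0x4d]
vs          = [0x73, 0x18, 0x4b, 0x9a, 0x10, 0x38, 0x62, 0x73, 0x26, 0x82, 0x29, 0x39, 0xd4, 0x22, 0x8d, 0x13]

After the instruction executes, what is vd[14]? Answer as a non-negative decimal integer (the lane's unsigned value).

vd[14] = 342

register lanes = 256/16 = 16
whilelt: lane j active iff 15+j < 30 → j < 15 → 15 active
vd[0] add(0x72,0x73) -> 0xe5
vd[1] add(0xeb,0x18) -> 0x103
vd[2] add(0x4c,0x4b) -> 0x97
vd[3] add(0xe7,0x9a) -> 0x181
vd[4] add(0x85,0x10) -> 0x95
vd[5] add(0xfb,0x38) -> 0x133
vd[6] add(0xdb,0x62) -> 0x13d
vd[7] add(0xa2,0x73) -> 0x115
vd[8] add(0x5a,0x26) -> 0x80
vd[9] add(0x15,0x82) -> 0x97
vd[10] add(0x7c,0x29) -> 0xa5
vd[11] add(0x32,0x39) -> 0x6b
vd[12] add(0x5f,0xd4) -> 0x133
vd[13] add(0xa6,0x22) -> 0xc8
vd[14] add(0xc9,0x8d) -> 0x156
vd[15] tail/zero -> 0x00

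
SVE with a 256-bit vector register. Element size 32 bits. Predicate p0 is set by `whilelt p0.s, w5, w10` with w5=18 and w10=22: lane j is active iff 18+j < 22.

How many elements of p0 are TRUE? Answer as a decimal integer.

vl = 4

register lanes = 256/32 = 8
p0[j] = (18+j < 22); true for j=0..3 → 4 lanes set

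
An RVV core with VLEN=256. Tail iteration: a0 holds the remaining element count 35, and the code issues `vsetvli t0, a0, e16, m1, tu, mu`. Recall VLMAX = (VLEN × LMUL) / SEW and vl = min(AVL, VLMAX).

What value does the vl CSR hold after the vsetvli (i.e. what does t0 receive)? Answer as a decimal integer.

VLMAX = (256 × 1) / 16 = 16 lanes
AVL=35 > VLMAX=16, so vl = 16

vl = 16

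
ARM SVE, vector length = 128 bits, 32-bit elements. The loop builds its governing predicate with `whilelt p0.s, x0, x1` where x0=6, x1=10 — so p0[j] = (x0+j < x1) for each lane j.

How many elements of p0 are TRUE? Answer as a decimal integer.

vl = 4

register lanes = 128/32 = 4
active while 6+j < 10, i.e. j ∈ [0,4) capped at 4 ⇒ 4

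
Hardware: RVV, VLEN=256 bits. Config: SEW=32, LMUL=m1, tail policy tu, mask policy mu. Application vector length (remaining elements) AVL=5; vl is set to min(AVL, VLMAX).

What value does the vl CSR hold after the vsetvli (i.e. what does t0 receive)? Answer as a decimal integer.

vl = 5

lanes per group: 256·1/32 = 8
vl ← min(5, 8) = 5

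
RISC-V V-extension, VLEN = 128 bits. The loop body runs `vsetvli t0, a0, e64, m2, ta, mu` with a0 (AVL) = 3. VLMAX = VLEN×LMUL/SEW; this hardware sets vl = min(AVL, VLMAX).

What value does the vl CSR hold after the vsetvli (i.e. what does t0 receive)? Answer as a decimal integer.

vl = 3

VLMAX = VLEN×LMUL/SEW = 128×2/64 = 4
vl ← min(3, 4) = 3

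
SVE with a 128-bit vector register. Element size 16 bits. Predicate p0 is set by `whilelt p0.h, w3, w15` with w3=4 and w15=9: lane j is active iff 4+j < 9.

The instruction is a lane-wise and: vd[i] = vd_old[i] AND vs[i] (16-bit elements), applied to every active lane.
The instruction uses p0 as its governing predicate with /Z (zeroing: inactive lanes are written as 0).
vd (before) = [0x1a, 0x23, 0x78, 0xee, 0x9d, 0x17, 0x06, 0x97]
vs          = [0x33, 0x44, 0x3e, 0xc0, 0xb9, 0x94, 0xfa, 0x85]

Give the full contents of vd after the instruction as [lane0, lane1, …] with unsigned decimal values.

register lanes = 128/16 = 8
whilelt: lane j active iff 4+j < 9 → j < 5 → 5 active
vd[0] and(0x1a,0x33) -> 0x12
vd[1] and(0x23,0x44) -> 0x00
vd[2] and(0x78,0x3e) -> 0x38
vd[3] and(0xee,0xc0) -> 0xc0
vd[4] and(0x9d,0xb9) -> 0x99
vd[5] tail/zero -> 0x00
vd[6] tail/zero -> 0x00
vd[7] tail/zero -> 0x00

vd = [18, 0, 56, 192, 153, 0, 0, 0]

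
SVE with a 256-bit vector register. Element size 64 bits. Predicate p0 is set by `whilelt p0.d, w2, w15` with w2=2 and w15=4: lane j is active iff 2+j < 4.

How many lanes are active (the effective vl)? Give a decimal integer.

lane count: 256 div 64 = 4
p0[j] = (2+j < 4); true for j=0..1 → 2 lanes set

vl = 2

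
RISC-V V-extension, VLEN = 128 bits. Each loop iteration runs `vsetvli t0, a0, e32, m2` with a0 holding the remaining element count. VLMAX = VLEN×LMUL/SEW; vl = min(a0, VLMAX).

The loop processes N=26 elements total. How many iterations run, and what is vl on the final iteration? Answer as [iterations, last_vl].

[iterations, last_vl] = [4, 2]

VLMAX = VLEN×LMUL/SEW = 128×2/32 = 8
26 elements at 8/iter → 4 passes, remainder 2 on the last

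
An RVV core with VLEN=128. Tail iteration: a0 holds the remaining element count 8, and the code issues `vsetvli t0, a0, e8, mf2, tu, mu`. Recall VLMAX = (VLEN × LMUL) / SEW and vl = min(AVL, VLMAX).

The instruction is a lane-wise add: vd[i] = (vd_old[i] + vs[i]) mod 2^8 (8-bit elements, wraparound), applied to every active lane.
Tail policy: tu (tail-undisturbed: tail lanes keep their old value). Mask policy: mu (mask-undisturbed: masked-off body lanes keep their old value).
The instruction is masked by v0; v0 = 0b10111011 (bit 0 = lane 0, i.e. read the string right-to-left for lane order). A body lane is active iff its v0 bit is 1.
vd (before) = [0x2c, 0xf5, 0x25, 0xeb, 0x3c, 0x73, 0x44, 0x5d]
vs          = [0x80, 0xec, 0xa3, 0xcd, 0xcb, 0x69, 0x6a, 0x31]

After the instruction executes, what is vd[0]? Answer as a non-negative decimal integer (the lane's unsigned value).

VLMAX = VLEN×LMUL/SEW = 128×1/2/8 = 8
AVL=8 ≤ VLMAX=8, so vl = 8
lane  0: add(0x2c,0x80) ⇒ 0xac
lane  1: add(0xf5,0xec) ⇒ 0xe1
lane  2: mask-off/keep ⇒ 0x25
lane  3: add(0xeb,0xcd) ⇒ 0xb8
lane  4: add(0x3c,0xcb) ⇒ 0x07
lane  5: add(0x73,0x69) ⇒ 0xdc
lane  6: mask-off/keep ⇒ 0x44
lane  7: add(0x5d,0x31) ⇒ 0x8e

vd[0] = 172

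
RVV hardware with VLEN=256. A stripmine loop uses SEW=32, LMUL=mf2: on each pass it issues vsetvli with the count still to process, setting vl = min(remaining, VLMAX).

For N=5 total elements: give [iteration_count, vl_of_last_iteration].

VLMAX = VLEN×LMUL/SEW = 256×1/2/32 = 4
iterations = ceil(5/4) = 2; final-pass vl = 1

[iterations, last_vl] = [2, 1]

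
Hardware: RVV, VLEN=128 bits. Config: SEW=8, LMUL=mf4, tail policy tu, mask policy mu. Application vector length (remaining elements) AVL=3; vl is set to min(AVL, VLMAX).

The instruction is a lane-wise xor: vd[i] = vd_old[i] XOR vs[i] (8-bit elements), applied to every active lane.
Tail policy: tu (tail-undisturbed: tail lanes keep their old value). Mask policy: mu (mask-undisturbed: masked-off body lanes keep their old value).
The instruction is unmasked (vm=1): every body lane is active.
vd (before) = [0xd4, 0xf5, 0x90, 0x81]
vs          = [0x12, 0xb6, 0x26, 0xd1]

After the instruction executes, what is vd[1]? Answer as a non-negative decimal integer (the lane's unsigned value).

vd[1] = 67

VLMAX = (128 × 1/4) / 8 = 4 lanes
AVL=3 ≤ VLMAX=4, so vl = 3
[0] xor(0xd4,0x12) = 0xc6
[1] xor(0xf5,0xb6) = 0x43
[2] xor(0x90,0x26) = 0xb6
[3] tail/keep = 0x81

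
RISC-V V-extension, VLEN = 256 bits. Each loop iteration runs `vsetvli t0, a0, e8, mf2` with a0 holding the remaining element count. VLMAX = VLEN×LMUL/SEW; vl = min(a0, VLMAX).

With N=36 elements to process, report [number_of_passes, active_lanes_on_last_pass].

lanes per group: 256·1/2/8 = 16
N=36: ⌈36/16⌉ = 3 iters; last vl = 36 − 2×16 = 4

[iterations, last_vl] = [3, 4]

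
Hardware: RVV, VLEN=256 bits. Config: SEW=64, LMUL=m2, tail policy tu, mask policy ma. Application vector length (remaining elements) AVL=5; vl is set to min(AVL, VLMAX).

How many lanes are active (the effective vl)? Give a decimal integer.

vl = 5

lanes per group: 256·2/64 = 8
AVL=5 ≤ VLMAX=8, so vl = 5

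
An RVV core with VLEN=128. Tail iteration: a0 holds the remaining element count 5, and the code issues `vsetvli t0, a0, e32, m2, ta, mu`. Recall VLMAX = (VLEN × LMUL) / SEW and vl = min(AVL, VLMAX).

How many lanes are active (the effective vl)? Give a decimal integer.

vl = 5

VLMAX = (128 × 2) / 32 = 8 lanes
AVL=5 ≤ VLMAX=8, so vl = 5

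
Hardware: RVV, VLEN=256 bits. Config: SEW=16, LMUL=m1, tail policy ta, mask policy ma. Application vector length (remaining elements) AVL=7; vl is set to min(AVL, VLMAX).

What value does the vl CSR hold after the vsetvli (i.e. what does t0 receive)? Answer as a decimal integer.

VLMAX = VLEN×LMUL/SEW = 256×1/16 = 16
vl ← min(7, 16) = 7

vl = 7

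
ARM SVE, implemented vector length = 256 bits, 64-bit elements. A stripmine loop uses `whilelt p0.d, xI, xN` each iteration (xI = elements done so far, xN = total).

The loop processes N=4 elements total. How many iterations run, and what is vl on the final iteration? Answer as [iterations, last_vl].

[iterations, last_vl] = [1, 4]

lane count: 256 div 64 = 4
4 elements at 4/iter → 1 passes, remainder 4 on the last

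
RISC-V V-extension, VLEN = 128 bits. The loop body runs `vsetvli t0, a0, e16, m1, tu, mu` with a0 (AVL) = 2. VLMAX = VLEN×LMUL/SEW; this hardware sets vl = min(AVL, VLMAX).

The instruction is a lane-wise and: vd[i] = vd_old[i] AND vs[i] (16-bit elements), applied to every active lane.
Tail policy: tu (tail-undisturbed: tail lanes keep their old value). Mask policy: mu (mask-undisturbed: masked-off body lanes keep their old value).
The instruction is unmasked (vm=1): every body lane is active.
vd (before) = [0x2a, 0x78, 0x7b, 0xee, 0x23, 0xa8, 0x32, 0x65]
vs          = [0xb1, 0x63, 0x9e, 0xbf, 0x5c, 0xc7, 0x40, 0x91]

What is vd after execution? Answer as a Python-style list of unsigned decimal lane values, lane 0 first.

VLMAX = VLEN×LMUL/SEW = 128×1/16 = 8
AVL=2 ≤ VLMAX=8, so vl = 2
  i=0: and(0x2a,0xb1) → 32
  i=1: and(0x78,0x63) → 96
  i=2: tail/keep → 123
  i=3: tail/keep → 238
  i=4: tail/keep → 35
  i=5: tail/keep → 168
  i=6: tail/keep → 50
  i=7: tail/keep → 101

vd = [32, 96, 123, 238, 35, 168, 50, 101]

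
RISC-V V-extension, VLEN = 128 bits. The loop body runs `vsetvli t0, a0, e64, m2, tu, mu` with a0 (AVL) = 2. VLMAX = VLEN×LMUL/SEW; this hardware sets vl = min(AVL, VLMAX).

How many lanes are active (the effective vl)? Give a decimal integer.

vl = 2

VLMAX = VLEN×LMUL/SEW = 128×2/64 = 4
vl = min(AVL, VLMAX) = min(2, 4) = 2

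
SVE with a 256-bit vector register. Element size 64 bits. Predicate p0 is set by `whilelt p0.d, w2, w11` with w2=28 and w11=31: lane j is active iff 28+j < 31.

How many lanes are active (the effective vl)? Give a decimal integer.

lane count: 256 div 64 = 4
p0[j] = (28+j < 31); true for j=0..2 → 3 lanes set

vl = 3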